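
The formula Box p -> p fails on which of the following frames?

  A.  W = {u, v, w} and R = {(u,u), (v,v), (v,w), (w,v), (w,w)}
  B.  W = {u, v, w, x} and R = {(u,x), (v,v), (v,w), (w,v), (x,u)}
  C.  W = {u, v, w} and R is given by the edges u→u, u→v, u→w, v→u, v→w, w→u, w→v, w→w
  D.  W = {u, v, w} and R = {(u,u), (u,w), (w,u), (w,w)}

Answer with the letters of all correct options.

B, C, D

The schema Box p -> p is axiom T; it is valid on a frame iff R is reflexive.
(A) R is reflexive (each world relates to itself), so the schema is valid here.
(B) R is not reflexive (not u R u), so the schema fails here.
(C) R is not reflexive (not v R v), so the schema fails here.
(D) R is not reflexive (not v R v), so the schema fails here.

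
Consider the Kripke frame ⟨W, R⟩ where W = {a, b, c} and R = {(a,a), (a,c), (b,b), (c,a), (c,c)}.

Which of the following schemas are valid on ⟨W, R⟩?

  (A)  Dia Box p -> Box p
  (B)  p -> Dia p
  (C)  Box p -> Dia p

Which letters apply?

A, B, C

R is reflexive: each world relates to itself.
R is euclidean: any two R-successors of the same world are R-related.
R is serial: every world has an R-successor.
(A) Dia Box p -> Box p is the dual of axiom 5, which corresponds to the euclidean property. R is euclidean — valid.
(B) p -> Dia p is the dual of axiom T; it is valid on a frame exactly when R is reflexive. R is reflexive, so valid.
(C) axiom D: valid iff R is serial. R is serial — valid.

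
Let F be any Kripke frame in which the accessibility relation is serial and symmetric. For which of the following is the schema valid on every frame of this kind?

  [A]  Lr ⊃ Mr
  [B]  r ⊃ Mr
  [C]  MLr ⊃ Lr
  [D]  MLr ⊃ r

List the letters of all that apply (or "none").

A, D

(A) Lr ⊃ Mr (axiom D) characterises the serial frames. Every such R is serial — valid.
(B) the dual of axiom T: valid iff R is reflexive. Such an R need not be reflexive — not valid.
(C) MLr ⊃ Lr is the dual of axiom 5, which corresponds to the euclidean property. Such an R need not be euclidean — not valid.
(D) MLr ⊃ r is the dual of axiom B; it is valid on a frame exactly when R is symmetric. Every such R is symmetric, so valid.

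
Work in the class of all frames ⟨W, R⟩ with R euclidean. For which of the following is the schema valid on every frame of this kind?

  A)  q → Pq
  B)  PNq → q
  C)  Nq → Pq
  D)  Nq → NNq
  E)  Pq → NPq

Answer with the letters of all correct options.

(A) q → Pq is the dual of axiom T; it is valid on a frame exactly when R is reflexive. Such an R need not be reflexive, so not valid.
(B) PNq → q (the dual of axiom B) characterises the symmetric frames. Such an R need not be symmetric — not valid.
(C) axiom D: valid iff R is serial. Such an R need not be serial — not valid.
(D) Nq → NNq is axiom 4, which corresponds to transitivity. Such an R need not be transitive — not valid.
(E) Pq → NPq is axiom 5; it is valid on a frame exactly when R is euclidean. Every such R is euclidean, so valid.

E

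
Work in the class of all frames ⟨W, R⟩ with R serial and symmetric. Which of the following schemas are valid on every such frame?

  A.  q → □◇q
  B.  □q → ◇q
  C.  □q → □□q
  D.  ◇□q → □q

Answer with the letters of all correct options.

(A) axiom B: valid iff R is symmetric. Every such R is symmetric — valid.
(B) □q → ◇q is axiom D, which corresponds to seriality. Every such R is serial — valid.
(C) □q → □□q (axiom 4) characterises the transitive frames. Such an R need not be transitive — not valid.
(D) ◇□q → □q is the dual of axiom 5; it is valid on a frame exactly when R is euclidean. Such an R need not be euclidean, so not valid.

A, B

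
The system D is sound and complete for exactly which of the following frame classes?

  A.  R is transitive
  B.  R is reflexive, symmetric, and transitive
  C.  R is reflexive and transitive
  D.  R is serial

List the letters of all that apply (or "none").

(A) this class determines K4, not D.
(B) this class determines S5, not D.
(C) this class determines S4, not D.
(D) D is sound and complete for exactly this class.

D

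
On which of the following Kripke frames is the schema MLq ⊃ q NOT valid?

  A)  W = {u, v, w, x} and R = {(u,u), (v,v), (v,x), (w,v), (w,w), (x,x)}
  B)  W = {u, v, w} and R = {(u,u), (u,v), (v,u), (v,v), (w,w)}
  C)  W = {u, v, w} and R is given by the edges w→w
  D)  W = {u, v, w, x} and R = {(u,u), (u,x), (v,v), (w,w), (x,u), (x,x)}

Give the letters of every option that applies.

The schema MLq ⊃ q is the dual of axiom B; it is valid on a frame iff R is symmetric.
(A) R is not symmetric (v R x but not x R v), so the schema fails here.
(B) R is symmetric (every R-edge is matched by its reverse), so the schema is valid here.
(C) R is symmetric (every R-edge is matched by its reverse), so the schema is valid here.
(D) R is symmetric (every R-edge is matched by its reverse), so the schema is valid here.

A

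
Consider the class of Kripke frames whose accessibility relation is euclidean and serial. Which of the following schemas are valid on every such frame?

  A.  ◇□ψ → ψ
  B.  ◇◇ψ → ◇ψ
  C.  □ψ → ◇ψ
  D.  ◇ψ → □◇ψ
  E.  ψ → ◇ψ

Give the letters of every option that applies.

(A) ◇□ψ → ψ (the dual of axiom B) characterises the symmetric frames. Such an R need not be symmetric — not valid.
(B) the dual of axiom 4: valid iff R is transitive. Such an R need not be transitive — not valid.
(C) axiom D: valid iff R is serial. Every such R is serial — valid.
(D) ◇ψ → □◇ψ (axiom 5) characterises the euclidean frames. Every such R is euclidean — valid.
(E) ψ → ◇ψ is the dual of axiom T, which corresponds to reflexivity. Such an R need not be reflexive — not valid.

C, D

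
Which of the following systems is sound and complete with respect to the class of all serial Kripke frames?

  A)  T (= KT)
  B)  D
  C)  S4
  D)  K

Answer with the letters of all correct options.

B

(A) T (= KT) is determined by the class of reflexive frames.
(B) D is determined by exactly this class.
(C) S4 is determined by the class of reflexive and transitive frames.
(D) K is determined by the class of arbitrary frames.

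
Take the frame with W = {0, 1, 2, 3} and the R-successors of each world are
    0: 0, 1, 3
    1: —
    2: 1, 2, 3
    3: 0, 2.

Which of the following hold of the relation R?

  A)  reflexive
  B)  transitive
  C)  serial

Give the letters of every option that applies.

(A) not reflexive: not 1 R 1.
(B) not transitive: 0 R 3 and 3 R 2 but not 0 R 2.
(C) not serial: 1 has no R-successor.

none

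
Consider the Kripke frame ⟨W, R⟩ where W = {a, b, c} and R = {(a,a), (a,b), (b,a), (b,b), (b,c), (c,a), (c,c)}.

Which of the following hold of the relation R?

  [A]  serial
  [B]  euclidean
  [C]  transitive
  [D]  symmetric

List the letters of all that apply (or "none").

(A) serial: every world has an R-successor.
(B) not euclidean: b R a and b R c but not a R c.
(C) not transitive: a R b and b R c but not a R c.
(D) not symmetric: b R c but not c R b.

A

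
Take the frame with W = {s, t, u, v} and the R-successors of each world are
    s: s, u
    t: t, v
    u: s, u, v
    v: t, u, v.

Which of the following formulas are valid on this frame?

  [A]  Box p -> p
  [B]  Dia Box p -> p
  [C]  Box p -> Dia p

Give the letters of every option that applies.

A, B, C

R is reflexive: each world relates to itself.
R is symmetric: every R-edge is matched by its reverse.
R is serial: every world has an R-successor.
(A) axiom T: valid iff R is reflexive. R is reflexive — valid.
(B) Dia Box p -> p is the dual of axiom B; it is valid on a frame exactly when R is symmetric. R is symmetric, so valid.
(C) Box p -> Dia p (axiom D) characterises the serial frames. R is serial — valid.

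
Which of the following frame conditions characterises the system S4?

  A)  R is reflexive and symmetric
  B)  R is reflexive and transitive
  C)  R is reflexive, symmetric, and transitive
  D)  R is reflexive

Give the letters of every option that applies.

B

(A) this class determines B (= KTB), not S4.
(B) S4 is sound and complete for exactly this class.
(C) this class determines S5, not S4.
(D) this class determines T (= KT), not S4.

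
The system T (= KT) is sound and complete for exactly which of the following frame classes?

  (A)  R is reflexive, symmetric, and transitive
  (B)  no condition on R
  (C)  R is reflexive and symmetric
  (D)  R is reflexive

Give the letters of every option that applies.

D

(A) this class determines S5, not T (= KT).
(B) this class determines K, not T (= KT).
(C) this class determines B (= KTB), not T (= KT).
(D) T (= KT) is sound and complete for exactly this class.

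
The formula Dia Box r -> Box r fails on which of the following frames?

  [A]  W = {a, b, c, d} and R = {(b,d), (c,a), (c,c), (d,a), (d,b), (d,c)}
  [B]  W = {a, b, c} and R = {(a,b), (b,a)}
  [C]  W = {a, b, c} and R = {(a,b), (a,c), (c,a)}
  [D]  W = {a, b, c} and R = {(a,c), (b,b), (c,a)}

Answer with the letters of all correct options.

A, B, C, D

The schema Dia Box r -> Box r is the dual of axiom 5; it is valid on a frame iff R is euclidean.
(A) R is not euclidean (c R a and c R c but not a R c), so the schema fails here.
(B) R is not euclidean (a R b and a R b but not b R b), so the schema fails here.
(C) R is not euclidean (a R b and a R c but not b R c), so the schema fails here.
(D) R is not euclidean (a R c and a R c but not c R c), so the schema fails here.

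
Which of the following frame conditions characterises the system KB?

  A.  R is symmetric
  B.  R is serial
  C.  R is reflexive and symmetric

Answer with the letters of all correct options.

(A) KB is sound and complete for exactly this class.
(B) this class determines D, not KB.
(C) this class determines B (= KTB), not KB.

A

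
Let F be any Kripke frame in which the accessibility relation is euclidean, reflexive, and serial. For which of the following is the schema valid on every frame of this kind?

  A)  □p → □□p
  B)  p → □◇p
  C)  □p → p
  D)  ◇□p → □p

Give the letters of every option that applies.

A, B, C, D

A relation that is euclidean, reflexive, and serial is also symmetric and transitive.
(A) □p → □□p (axiom 4) characterises the transitive frames. Every such R is transitive — valid.
(B) p → □◇p is axiom B, which corresponds to symmetry. Every such R is symmetric — valid.
(C) □p → p (axiom T) characterises the reflexive frames. Every such R is reflexive — valid.
(D) ◇□p → □p is the dual of axiom 5, which corresponds to the euclidean property. Every such R is euclidean — valid.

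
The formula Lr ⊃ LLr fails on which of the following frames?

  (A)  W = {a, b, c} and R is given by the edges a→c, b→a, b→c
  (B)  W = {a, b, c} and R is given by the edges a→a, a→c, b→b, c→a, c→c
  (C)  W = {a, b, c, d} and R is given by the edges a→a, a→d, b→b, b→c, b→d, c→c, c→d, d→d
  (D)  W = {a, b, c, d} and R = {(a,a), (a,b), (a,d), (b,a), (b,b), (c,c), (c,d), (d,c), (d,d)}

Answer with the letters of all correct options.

The schema Lr ⊃ LLr is axiom 4; it is valid on a frame iff R is transitive.
(A) R is transitive (R is closed under composition), so the schema is valid here.
(B) R is transitive (R is closed under composition), so the schema is valid here.
(C) R is transitive (R is closed under composition), so the schema is valid here.
(D) R is not transitive (a R d and d R c but not a R c), so the schema fails here.

D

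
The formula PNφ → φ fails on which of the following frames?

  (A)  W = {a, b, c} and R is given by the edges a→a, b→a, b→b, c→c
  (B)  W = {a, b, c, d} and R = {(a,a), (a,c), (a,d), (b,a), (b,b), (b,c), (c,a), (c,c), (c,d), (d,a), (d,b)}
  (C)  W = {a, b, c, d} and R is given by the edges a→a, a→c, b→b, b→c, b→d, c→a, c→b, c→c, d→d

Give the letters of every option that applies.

The schema PNφ → φ is the dual of axiom B; it is valid on a frame iff R is symmetric.
(A) R is not symmetric (b R a but not a R b), so the schema fails here.
(B) R is not symmetric (b R a but not a R b), so the schema fails here.
(C) R is not symmetric (b R d but not d R b), so the schema fails here.

A, B, C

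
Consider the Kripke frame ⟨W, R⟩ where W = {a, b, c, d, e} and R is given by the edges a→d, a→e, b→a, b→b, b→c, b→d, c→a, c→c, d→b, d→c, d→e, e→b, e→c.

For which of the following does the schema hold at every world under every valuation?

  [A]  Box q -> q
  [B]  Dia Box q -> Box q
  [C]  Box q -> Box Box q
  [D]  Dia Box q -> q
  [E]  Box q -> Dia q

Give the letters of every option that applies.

R is not reflexive: not a R a.
R is not symmetric: a R d but not d R a.
R is not transitive: a R d and d R b but not a R b.
R is not euclidean: a R e and a R d but not e R d.
R is serial: every world has an R-successor.
(A) axiom T: valid iff R is reflexive. R is not reflexive — not valid.
(B) Dia Box q -> Box q is the dual of axiom 5; it is valid on a frame exactly when R is euclidean. R is not euclidean, so not valid.
(C) axiom 4: valid iff R is transitive. R is not transitive — not valid.
(D) the dual of axiom B: valid iff R is symmetric. R is not symmetric — not valid.
(E) Box q -> Dia q is axiom D, which corresponds to seriality. R is serial — valid.

E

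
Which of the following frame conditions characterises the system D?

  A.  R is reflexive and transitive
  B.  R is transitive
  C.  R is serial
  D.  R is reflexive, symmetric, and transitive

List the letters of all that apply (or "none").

(A) this class determines S4, not D.
(B) this class determines K4, not D.
(C) D is sound and complete for exactly this class.
(D) this class determines S5, not D.

C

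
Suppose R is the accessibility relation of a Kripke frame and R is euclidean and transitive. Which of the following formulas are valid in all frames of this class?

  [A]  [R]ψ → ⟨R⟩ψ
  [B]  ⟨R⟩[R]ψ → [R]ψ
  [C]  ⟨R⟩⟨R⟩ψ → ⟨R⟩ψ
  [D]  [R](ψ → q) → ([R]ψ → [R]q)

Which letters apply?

(A) [R]ψ → ⟨R⟩ψ is axiom D, which corresponds to seriality. Such an R need not be serial — not valid.
(B) ⟨R⟩[R]ψ → [R]ψ is the dual of axiom 5; it is valid on a frame exactly when R is euclidean. Every such R is euclidean, so valid.
(C) the dual of axiom 4: valid iff R is transitive. Every such R is transitive — valid.
(D) this is just K, valid on every normal frame.

B, C, D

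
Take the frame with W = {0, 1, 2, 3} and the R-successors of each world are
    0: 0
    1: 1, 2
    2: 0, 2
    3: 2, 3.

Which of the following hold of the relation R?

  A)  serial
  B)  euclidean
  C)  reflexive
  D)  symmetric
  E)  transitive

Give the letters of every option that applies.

A, C

(A) serial: every world has an R-successor.
(B) not euclidean: 1 R 2 and 1 R 1 but not 2 R 1.
(C) reflexive: each world relates to itself.
(D) not symmetric: 1 R 2 but not 2 R 1.
(E) not transitive: 1 R 2 and 2 R 0 but not 1 R 0.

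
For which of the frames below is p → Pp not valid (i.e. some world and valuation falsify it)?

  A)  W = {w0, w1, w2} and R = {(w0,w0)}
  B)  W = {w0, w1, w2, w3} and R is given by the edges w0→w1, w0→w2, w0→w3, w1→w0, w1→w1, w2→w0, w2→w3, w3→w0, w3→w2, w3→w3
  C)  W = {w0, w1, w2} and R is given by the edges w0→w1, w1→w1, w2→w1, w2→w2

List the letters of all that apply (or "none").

A, B, C

The schema p → Pp is the dual of axiom T; it is valid on a frame iff R is reflexive.
(A) R is not reflexive (not w1 R w1), so the schema fails here.
(B) R is not reflexive (not w0 R w0), so the schema fails here.
(C) R is not reflexive (not w0 R w0), so the schema fails here.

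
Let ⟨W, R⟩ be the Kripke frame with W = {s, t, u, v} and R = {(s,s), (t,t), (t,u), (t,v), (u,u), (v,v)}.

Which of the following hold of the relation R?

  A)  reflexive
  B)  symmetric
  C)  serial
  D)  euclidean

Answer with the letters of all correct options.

(A) reflexive: each world relates to itself.
(B) not symmetric: t R u but not u R t.
(C) serial: every world has an R-successor.
(D) not euclidean: t R u and t R t but not u R t.

A, C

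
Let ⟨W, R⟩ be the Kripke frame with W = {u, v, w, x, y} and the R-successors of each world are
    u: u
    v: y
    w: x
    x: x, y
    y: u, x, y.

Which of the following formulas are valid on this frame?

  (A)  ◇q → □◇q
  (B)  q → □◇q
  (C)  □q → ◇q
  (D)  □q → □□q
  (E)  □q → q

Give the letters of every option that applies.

C

R is not reflexive: not v R v.
R is not symmetric: v R y but not y R v.
R is not transitive: v R y and y R u but not v R u.
R is not euclidean: y R u and y R x but not u R x.
R is serial: every world has an R-successor.
(A) axiom 5: valid iff R is euclidean. R is not euclidean — not valid.
(B) q → □◇q is axiom B, which corresponds to symmetry. R is not symmetric — not valid.
(C) □q → ◇q is axiom D; it is valid on a frame exactly when R is serial. R is serial, so valid.
(D) □q → □□q is axiom 4; it is valid on a frame exactly when R is transitive. R is not transitive, so not valid.
(E) □q → q (axiom T) characterises the reflexive frames. R is not reflexive — not valid.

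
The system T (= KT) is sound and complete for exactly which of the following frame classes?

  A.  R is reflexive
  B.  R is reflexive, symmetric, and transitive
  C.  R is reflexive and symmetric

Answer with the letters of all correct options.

A

(A) T (= KT) is sound and complete for exactly this class.
(B) this class determines S5, not T (= KT).
(C) this class determines B (= KTB), not T (= KT).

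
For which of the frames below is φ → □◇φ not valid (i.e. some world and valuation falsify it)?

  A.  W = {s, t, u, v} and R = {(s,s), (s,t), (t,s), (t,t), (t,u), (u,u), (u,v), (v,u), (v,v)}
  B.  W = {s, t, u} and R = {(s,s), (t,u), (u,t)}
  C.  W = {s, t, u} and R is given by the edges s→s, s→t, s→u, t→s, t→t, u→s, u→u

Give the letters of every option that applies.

The schema φ → □◇φ is axiom B; it is valid on a frame iff R is symmetric.
(A) R is not symmetric (t R u but not u R t), so the schema fails here.
(B) R is symmetric (every R-edge is matched by its reverse), so the schema is valid here.
(C) R is symmetric (every R-edge is matched by its reverse), so the schema is valid here.

A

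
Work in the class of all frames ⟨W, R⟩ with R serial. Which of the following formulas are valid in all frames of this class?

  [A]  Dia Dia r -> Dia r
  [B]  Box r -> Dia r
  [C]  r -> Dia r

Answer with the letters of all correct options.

(A) Dia Dia r -> Dia r (the dual of axiom 4) characterises the transitive frames. Such an R need not be transitive — not valid.
(B) Box r -> Dia r (axiom D) characterises the serial frames. Every such R is serial — valid.
(C) r -> Dia r (the dual of axiom T) characterises the reflexive frames. Such an R need not be reflexive — not valid.

B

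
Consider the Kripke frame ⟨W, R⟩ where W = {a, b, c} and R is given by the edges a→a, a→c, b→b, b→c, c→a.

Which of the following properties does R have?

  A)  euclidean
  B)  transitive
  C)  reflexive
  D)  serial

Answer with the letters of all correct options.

D

(A) not euclidean: b R c and b R b but not c R b.
(B) not transitive: b R c and c R a but not b R a.
(C) not reflexive: not c R c.
(D) serial: every world has an R-successor.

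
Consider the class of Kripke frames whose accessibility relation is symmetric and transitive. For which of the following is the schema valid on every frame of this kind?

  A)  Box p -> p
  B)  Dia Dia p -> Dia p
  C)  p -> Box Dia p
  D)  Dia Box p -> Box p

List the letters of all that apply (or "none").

A symmetric transitive relation is euclidean (uRv and uRw give vRu by symmetry, then vRw by transitivity).
(A) Box p -> p is axiom T, which corresponds to reflexivity. Such an R need not be reflexive — not valid.
(B) the dual of axiom 4: valid iff R is transitive. Every such R is transitive — valid.
(C) p -> Box Dia p is axiom B, which corresponds to symmetry. Every such R is symmetric — valid.
(D) Dia Box p -> Box p (the dual of axiom 5) characterises the euclidean frames. Every such R is euclidean — valid.

B, C, D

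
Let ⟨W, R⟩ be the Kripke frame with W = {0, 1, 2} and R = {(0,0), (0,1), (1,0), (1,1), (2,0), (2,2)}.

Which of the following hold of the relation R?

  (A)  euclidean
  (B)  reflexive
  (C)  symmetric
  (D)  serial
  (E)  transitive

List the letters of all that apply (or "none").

(A) not euclidean: 2 R 0 and 2 R 2 but not 0 R 2.
(B) reflexive: each world relates to itself.
(C) not symmetric: 2 R 0 but not 0 R 2.
(D) serial: every world has an R-successor.
(E) not transitive: 2 R 0 and 0 R 1 but not 2 R 1.

B, D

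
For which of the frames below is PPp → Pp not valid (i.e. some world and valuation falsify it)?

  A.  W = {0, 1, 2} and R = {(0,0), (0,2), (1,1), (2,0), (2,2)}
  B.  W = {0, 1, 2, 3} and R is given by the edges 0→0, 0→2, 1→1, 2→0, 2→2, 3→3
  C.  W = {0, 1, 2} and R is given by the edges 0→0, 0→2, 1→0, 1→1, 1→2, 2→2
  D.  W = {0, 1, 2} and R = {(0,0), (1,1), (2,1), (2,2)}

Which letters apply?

none

The schema PPp → Pp is the dual of axiom 4; it is valid on a frame iff R is transitive.
(A) R is transitive (R is closed under composition), so the schema is valid here.
(B) R is transitive (R is closed under composition), so the schema is valid here.
(C) R is transitive (R is closed under composition), so the schema is valid here.
(D) R is transitive (R is closed under composition), so the schema is valid here.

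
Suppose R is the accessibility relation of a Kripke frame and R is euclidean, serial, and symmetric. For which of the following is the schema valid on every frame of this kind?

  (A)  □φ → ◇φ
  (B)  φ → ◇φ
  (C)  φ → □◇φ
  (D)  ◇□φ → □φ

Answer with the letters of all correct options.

A, B, C, D

Serial, symmetric and euclidean together give transitive (from symmetry + euclidean) and then reflexive; the relation is an equivalence.
(A) □φ → ◇φ is axiom D; it is valid on a frame exactly when R is serial. Every such R is serial, so valid.
(B) φ → ◇φ is the dual of axiom T; it is valid on a frame exactly when R is reflexive. Every such R is reflexive, so valid.
(C) axiom B: valid iff R is symmetric. Every such R is symmetric — valid.
(D) ◇□φ → □φ is the dual of axiom 5; it is valid on a frame exactly when R is euclidean. Every such R is euclidean, so valid.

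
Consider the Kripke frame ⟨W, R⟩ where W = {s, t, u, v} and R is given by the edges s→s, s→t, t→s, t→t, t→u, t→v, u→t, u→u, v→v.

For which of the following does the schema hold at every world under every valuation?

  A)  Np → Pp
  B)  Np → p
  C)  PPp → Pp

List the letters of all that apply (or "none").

R is reflexive: each world relates to itself.
R is not transitive: s R t and t R u but not s R u.
R is serial: every world has an R-successor.
(A) Np → Pp is axiom D; it is valid on a frame exactly when R is serial. R is serial, so valid.
(B) Np → p is axiom T; it is valid on a frame exactly when R is reflexive. R is reflexive, so valid.
(C) PPp → Pp (the dual of axiom 4) characterises the transitive frames. R is not transitive — not valid.

A, B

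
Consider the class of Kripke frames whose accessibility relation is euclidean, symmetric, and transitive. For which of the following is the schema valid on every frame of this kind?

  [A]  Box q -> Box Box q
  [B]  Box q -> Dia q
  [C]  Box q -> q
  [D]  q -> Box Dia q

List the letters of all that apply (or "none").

A, D

(A) Box q -> Box Box q (axiom 4) characterises the transitive frames. Every such R is transitive — valid.
(B) Box q -> Dia q is axiom D; it is valid on a frame exactly when R is serial. Such an R need not be serial, so not valid.
(C) Box q -> q is axiom T, which corresponds to reflexivity. Such an R need not be reflexive — not valid.
(D) q -> Box Dia q (axiom B) characterises the symmetric frames. Every such R is symmetric — valid.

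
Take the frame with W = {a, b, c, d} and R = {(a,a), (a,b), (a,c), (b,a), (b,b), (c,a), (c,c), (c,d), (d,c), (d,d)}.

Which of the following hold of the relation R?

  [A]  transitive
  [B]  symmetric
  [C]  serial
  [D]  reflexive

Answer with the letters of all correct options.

B, C, D

(A) not transitive: a R c and c R d but not a R d.
(B) symmetric: every R-edge is matched by its reverse.
(C) serial: every world has an R-successor.
(D) reflexive: each world relates to itself.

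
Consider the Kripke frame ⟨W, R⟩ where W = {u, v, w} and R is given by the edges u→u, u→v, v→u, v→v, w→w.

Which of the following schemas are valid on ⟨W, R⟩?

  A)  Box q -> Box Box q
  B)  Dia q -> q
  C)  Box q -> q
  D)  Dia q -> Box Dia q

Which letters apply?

R is reflexive: each world relates to itself.
R is transitive: R is closed under composition.
R is euclidean: any two R-successors of the same world are R-related.
R is not a subset of the identity: u R v with u ≠ v.
(A) Box q -> Box Box q is axiom 4, which corresponds to transitivity. R is transitive — valid.
(B) Dia q -> q is valid only on frames where every R-edge is a self-loop. Here R ⊄ identity — not valid.
(C) axiom T: valid iff R is reflexive. R is reflexive — valid.
(D) Dia q -> Box Dia q is axiom 5, which corresponds to the euclidean property. R is euclidean — valid.

A, C, D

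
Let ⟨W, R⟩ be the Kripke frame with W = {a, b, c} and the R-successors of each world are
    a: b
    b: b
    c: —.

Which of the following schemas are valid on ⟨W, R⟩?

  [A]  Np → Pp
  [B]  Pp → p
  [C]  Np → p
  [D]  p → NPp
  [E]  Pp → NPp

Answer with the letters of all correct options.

R is not reflexive: not a R a.
R is not symmetric: a R b but not b R a.
R is euclidean: any two R-successors of the same world are R-related.
R is not serial: c has no R-successor.
R is not a subset of the identity: a R b with a ≠ b.
(A) Np → Pp (axiom D) characterises the serial frames. R is not serial — not valid.
(B) Pp → p is valid only on frames where every R-edge is a self-loop. Here R ⊄ identity — not valid.
(C) Np → p is axiom T, which corresponds to reflexivity. R is not reflexive — not valid.
(D) p → NPp is axiom B, which corresponds to symmetry. R is not symmetric — not valid.
(E) Pp → NPp (axiom 5) characterises the euclidean frames. R is euclidean — valid.

E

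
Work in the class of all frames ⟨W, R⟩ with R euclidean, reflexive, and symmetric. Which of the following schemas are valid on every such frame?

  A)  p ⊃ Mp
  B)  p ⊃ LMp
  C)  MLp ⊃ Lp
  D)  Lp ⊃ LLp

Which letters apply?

A relation that is euclidean, reflexive, and symmetric is also serial and transitive.
(A) p ⊃ Mp is the dual of axiom T, which corresponds to reflexivity. Every such R is reflexive — valid.
(B) axiom B: valid iff R is symmetric. Every such R is symmetric — valid.
(C) MLp ⊃ Lp (the dual of axiom 5) characterises the euclidean frames. Every such R is euclidean — valid.
(D) Lp ⊃ LLp is axiom 4, which corresponds to transitivity. Every such R is transitive — valid.

A, B, C, D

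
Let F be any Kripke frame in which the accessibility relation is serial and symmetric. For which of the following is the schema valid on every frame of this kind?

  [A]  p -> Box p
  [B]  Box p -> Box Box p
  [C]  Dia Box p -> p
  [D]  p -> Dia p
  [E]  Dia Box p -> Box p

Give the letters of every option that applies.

C

(A) p -> Box p (equivalent to ◇p→p) corresponds to R being a subset of the identity. Such an R need not be a subset of the identity, so not valid.
(B) Box p -> Box Box p is axiom 4, which corresponds to transitivity. Such an R need not be transitive — not valid.
(C) Dia Box p -> p is the dual of axiom B; it is valid on a frame exactly when R is symmetric. Every such R is symmetric, so valid.
(D) p -> Dia p is the dual of axiom T; it is valid on a frame exactly when R is reflexive. Such an R need not be reflexive, so not valid.
(E) Dia Box p -> Box p is the dual of axiom 5; it is valid on a frame exactly when R is euclidean. Such an R need not be euclidean, so not valid.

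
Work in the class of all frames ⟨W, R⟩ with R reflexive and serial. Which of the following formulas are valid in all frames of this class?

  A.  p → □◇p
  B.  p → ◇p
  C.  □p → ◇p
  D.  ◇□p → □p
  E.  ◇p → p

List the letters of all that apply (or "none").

B, C

(A) p → □◇p is axiom B, which corresponds to symmetry. Such an R need not be symmetric — not valid.
(B) p → ◇p is the dual of axiom T, which corresponds to reflexivity. Every such R is reflexive — valid.
(C) axiom D: valid iff R is serial. Every such R is serial — valid.
(D) the dual of axiom 5: valid iff R is euclidean. Such an R need not be euclidean — not valid.
(E) ◇p → p is the converse of T; it holds exactly when R ⊆ identity. Such an R need not be a subset of the identity — not valid.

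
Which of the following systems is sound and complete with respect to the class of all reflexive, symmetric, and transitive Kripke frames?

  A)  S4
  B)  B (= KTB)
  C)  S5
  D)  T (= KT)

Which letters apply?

C

(A) S4 is determined by the class of reflexive and transitive frames.
(B) B (= KTB) is determined by the class of reflexive and symmetric frames.
(C) S5 is determined by exactly this class.
(D) T (= KT) is determined by the class of reflexive frames.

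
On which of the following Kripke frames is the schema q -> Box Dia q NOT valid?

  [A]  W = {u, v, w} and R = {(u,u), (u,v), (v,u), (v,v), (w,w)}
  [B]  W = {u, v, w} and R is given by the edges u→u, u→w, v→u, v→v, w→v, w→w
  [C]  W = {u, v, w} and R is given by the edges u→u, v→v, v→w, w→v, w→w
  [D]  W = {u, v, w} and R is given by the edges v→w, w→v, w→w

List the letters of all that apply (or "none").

B

The schema q -> Box Dia q is axiom B; it is valid on a frame iff R is symmetric.
(A) R is symmetric (every R-edge is matched by its reverse), so the schema is valid here.
(B) R is not symmetric (u R w but not w R u), so the schema fails here.
(C) R is symmetric (every R-edge is matched by its reverse), so the schema is valid here.
(D) R is symmetric (every R-edge is matched by its reverse), so the schema is valid here.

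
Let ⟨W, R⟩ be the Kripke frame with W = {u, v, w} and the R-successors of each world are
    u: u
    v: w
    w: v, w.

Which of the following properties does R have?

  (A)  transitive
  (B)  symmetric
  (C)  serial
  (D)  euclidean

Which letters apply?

(A) not transitive: v R w and w R v but not v R v.
(B) symmetric: every R-edge is matched by its reverse.
(C) serial: every world has an R-successor.
(D) not euclidean: w R v and w R v but not v R v.

B, C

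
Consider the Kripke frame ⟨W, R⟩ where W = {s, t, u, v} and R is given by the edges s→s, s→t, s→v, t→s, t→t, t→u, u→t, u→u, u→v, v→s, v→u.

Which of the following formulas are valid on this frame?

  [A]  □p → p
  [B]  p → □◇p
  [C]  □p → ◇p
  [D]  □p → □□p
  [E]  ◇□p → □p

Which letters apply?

B, C

R is not reflexive: not v R v.
R is symmetric: every R-edge is matched by its reverse.
R is not transitive: s R t and t R u but not s R u.
R is not euclidean: s R t and s R v but not t R v.
R is serial: every world has an R-successor.
(A) □p → p is axiom T, which corresponds to reflexivity. R is not reflexive — not valid.
(B) p → □◇p is axiom B; it is valid on a frame exactly when R is symmetric. R is symmetric, so valid.
(C) □p → ◇p (axiom D) characterises the serial frames. R is serial — valid.
(D) □p → □□p (axiom 4) characterises the transitive frames. R is not transitive — not valid.
(E) the dual of axiom 5: valid iff R is euclidean. R is not euclidean — not valid.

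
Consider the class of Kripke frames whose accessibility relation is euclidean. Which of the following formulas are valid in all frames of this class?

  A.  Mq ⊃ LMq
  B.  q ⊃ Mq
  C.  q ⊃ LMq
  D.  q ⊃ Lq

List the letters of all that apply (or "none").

A

(A) Mq ⊃ LMq is axiom 5, which corresponds to the euclidean property. Every such R is euclidean — valid.
(B) q ⊃ Mq (the dual of axiom T) characterises the reflexive frames. Such an R need not be reflexive — not valid.
(C) q ⊃ LMq is axiom B; it is valid on a frame exactly when R is symmetric. Such an R need not be symmetric, so not valid.
(D) q ⊃ Lq is valid only on frames where every R-edge is a self-loop. Such an R need not be a subset of the identity — not valid.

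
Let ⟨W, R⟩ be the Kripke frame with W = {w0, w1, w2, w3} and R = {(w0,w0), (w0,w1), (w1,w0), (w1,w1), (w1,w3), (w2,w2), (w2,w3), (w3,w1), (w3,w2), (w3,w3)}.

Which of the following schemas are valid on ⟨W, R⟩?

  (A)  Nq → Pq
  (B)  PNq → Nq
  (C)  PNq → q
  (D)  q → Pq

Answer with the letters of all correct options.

R is reflexive: each world relates to itself.
R is symmetric: every R-edge is matched by its reverse.
R is not euclidean: w1 R w0 and w1 R w3 but not w0 R w3.
R is serial: every world has an R-successor.
(A) Nq → Pq is axiom D, which corresponds to seriality. R is serial — valid.
(B) PNq → Nq is the dual of axiom 5, which corresponds to the euclidean property. R is not euclidean — not valid.
(C) the dual of axiom B: valid iff R is symmetric. R is symmetric — valid.
(D) q → Pq is the dual of axiom T; it is valid on a frame exactly when R is reflexive. R is reflexive, so valid.

A, C, D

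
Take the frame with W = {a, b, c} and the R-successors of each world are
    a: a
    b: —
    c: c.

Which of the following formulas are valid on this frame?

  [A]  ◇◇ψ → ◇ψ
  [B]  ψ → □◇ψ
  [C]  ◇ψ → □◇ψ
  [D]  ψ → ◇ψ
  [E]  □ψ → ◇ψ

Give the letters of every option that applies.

A, B, C

R is not reflexive: not b R b.
R is symmetric: every R-edge is matched by its reverse.
R is transitive: R is closed under composition.
R is euclidean: any two R-successors of the same world are R-related.
R is not serial: b has no R-successor.
(A) the dual of axiom 4: valid iff R is transitive. R is transitive — valid.
(B) ψ → □◇ψ is axiom B; it is valid on a frame exactly when R is symmetric. R is symmetric, so valid.
(C) ◇ψ → □◇ψ is axiom 5, which corresponds to the euclidean property. R is euclidean — valid.
(D) ψ → ◇ψ (the dual of axiom T) characterises the reflexive frames. R is not reflexive — not valid.
(E) □ψ → ◇ψ (axiom D) characterises the serial frames. R is not serial — not valid.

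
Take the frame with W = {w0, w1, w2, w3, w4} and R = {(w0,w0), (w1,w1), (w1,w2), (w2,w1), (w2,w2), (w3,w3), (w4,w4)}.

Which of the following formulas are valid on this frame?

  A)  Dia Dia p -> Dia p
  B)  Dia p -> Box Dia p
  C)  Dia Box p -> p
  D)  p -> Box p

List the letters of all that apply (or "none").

A, B, C

R is symmetric: every R-edge is matched by its reverse.
R is transitive: R is closed under composition.
R is euclidean: any two R-successors of the same world are R-related.
R is not a subset of the identity: w1 R w2 with w1 ≠ w2.
(A) Dia Dia p -> Dia p is the dual of axiom 4; it is valid on a frame exactly when R is transitive. R is transitive, so valid.
(B) Dia p -> Box Dia p (axiom 5) characterises the euclidean frames. R is euclidean — valid.
(C) the dual of axiom B: valid iff R is symmetric. R is symmetric — valid.
(D) p -> Box p is equivalent to ◇p→p; it holds exactly when R ⊆ identity. Here R ⊄ identity — not valid.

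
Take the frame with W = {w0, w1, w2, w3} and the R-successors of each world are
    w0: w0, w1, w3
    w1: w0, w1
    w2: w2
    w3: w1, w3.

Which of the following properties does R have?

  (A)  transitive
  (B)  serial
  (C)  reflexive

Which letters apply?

B, C

(A) not transitive: w1 R w0 and w0 R w3 but not w1 R w3.
(B) serial: every world has an R-successor.
(C) reflexive: each world relates to itself.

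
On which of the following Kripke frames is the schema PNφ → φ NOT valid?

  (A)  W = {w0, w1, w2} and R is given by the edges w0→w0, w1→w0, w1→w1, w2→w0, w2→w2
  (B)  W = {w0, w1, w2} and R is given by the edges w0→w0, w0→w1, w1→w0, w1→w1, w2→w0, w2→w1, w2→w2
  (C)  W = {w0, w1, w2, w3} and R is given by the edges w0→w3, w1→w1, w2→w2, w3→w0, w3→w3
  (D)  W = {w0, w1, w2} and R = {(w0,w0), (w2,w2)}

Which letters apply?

A, B

The schema PNφ → φ is the dual of axiom B; it is valid on a frame iff R is symmetric.
(A) R is not symmetric (w1 R w0 but not w0 R w1), so the schema fails here.
(B) R is not symmetric (w2 R w0 but not w0 R w2), so the schema fails here.
(C) R is symmetric (every R-edge is matched by its reverse), so the schema is valid here.
(D) R is symmetric (every R-edge is matched by its reverse), so the schema is valid here.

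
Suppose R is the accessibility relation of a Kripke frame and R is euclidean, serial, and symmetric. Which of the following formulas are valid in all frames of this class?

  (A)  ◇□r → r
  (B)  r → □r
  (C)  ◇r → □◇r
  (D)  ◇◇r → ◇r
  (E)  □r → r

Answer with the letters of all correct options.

Serial, symmetric and euclidean together give transitive (from symmetry + euclidean) and then reflexive; the relation is an equivalence.
(A) ◇□r → r is the dual of axiom B; it is valid on a frame exactly when R is symmetric. Every such R is symmetric, so valid.
(B) r → □r (equivalent to ◇p→p) corresponds to R being a subset of the identity. Such an R need not be a subset of the identity, so not valid.
(C) ◇r → □◇r is axiom 5; it is valid on a frame exactly when R is euclidean. Every such R is euclidean, so valid.
(D) ◇◇r → ◇r (the dual of axiom 4) characterises the transitive frames. Every such R is transitive — valid.
(E) □r → r is axiom T, which corresponds to reflexivity. Every such R is reflexive — valid.

A, C, D, E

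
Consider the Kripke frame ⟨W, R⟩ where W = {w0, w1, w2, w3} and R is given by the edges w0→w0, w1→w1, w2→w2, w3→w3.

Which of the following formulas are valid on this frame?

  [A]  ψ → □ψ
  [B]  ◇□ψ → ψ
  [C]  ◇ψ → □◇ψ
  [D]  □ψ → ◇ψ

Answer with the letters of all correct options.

R is symmetric: every R-edge is matched by its reverse.
R is euclidean: any two R-successors of the same world are R-related.
R is serial: every world has an R-successor.
R is a subset of the identity: every R-edge is a self-loop.
(A) ψ → □ψ (equivalent to ◇p→p) corresponds to R being a subset of the identity. Here R ⊆ identity, so valid.
(B) ◇□ψ → ψ is the dual of axiom B, which corresponds to symmetry. R is symmetric — valid.
(C) axiom 5: valid iff R is euclidean. R is euclidean — valid.
(D) □ψ → ◇ψ is axiom D; it is valid on a frame exactly when R is serial. R is serial, so valid.

A, B, C, D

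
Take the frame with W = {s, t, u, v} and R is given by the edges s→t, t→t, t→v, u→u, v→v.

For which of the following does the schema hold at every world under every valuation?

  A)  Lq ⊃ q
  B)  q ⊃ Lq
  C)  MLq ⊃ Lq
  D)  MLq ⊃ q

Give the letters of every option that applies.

none

R is not reflexive: not s R s.
R is not symmetric: s R t but not t R s.
R is not euclidean: t R v and t R t but not v R t.
R is not a subset of the identity: s R t with s ≠ t.
(A) axiom T: valid iff R is reflexive. R is not reflexive — not valid.
(B) q ⊃ Lq is valid only on frames where every R-edge is a self-loop. Here R ⊄ identity — not valid.
(C) MLq ⊃ Lq (the dual of axiom 5) characterises the euclidean frames. R is not euclidean — not valid.
(D) MLq ⊃ q (the dual of axiom B) characterises the symmetric frames. R is not symmetric — not valid.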